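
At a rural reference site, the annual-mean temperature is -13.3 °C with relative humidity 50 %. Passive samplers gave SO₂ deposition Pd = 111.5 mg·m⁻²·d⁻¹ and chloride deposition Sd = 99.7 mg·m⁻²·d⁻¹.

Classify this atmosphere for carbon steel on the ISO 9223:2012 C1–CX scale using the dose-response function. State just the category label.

carbon steel: temperature factor f = +0.150·(-23.3) = -3.4950
  SO₂ term: 1.77·111.5^0.52·exp(0.02·50-3.4950) = 1.694
  Cl⁻ term: 0.102·99.7^0.62·exp(0.033·50+0.04·-13.3) = 5.412
  r_corr = 1.694 + 5.412 = 7.106 μm/a
ISO 9223 Table 2 (carbon steel): 1.3 < 7.11 ≤ 25 μm/a ⇒ C2

C2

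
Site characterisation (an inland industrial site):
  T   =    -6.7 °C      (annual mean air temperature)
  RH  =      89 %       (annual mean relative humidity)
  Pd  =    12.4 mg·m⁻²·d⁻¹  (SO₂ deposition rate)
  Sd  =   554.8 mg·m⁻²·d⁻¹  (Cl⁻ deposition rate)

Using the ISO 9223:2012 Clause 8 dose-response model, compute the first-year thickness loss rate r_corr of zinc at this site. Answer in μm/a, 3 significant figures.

zinc: T≤10 °C ⇒ hinge +0.038·(-6.7−10) = -0.6346
  sulphur-dioxide contribution → 1.242 μm/a
  chloride contribution → 0.7397 μm/a
  ⇒ r_corr(zinc) = 1.982 μm/a

r_corr = 1.98 μm/a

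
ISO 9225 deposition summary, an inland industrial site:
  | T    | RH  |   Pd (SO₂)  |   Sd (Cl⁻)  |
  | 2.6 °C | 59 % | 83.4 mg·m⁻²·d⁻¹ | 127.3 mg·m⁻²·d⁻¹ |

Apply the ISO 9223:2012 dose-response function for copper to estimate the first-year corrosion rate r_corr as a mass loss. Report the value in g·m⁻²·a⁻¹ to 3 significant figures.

copper: T≤10 °C ⇒ hinge +0.126·(2.6−10) = -0.9324
  SO₂ term: 0.0053·83.4^0.26·exp(0.059·59-0.9324) = 0.2141
  Cl⁻ term: 0.01025·127.3^0.27·exp(0.036·59+0.049·2.6) = 0.3604
  sum: 0.2141 + 0.3604 → r_corr = 0.5745 μm/a
Convert to mass loss: 0.5745 μm/a × 8.96 g/cm³ = 5.148 g·m⁻²·a⁻¹

r_corr = 5.15 g·m⁻²·a⁻¹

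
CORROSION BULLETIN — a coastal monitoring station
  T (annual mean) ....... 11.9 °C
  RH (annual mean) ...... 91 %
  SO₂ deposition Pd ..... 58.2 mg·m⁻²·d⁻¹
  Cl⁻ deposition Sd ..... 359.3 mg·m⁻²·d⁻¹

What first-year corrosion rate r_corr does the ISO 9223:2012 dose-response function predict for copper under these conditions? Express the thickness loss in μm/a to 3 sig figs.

copper: f(T) = -0.080·(T−10) [T>10 °C] = -0.1520
  Pd branch = 0.0053·Pd^0.26·e^(0.059·RH+f) = 2.811 μm/a
  Cl⁻ term: 0.01025·359.3^0.27·exp(0.036·91+0.049·11.9) = 2.381
  sum: 2.811 + 2.381 → r_corr = 5.192 μm/a

r_corr = 5.19 μm/a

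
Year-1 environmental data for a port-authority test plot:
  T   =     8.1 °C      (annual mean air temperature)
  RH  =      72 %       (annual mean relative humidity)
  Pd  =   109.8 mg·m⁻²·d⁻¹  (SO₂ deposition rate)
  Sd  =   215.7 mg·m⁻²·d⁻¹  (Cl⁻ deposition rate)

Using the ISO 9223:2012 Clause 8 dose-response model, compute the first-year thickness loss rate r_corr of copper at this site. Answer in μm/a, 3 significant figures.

copper: temperature factor f = +0.126·(-1.9) = -0.2394
  sulphur-dioxide contribution → 0.9903 μm/a
  chloride contribution → 0.8688 μm/a
  total first-year rate 1.859 μm/a

r_corr = 1.86 μm/a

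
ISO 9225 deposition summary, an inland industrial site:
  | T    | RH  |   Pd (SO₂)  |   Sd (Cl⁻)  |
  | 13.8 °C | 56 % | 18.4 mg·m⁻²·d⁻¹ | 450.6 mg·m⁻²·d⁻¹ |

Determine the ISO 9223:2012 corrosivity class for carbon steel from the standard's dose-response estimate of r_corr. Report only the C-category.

carbon steel: T>10 °C ⇒ hinge -0.054·(13.8−10) = -0.2052
  sulphur-dioxide contribution → 20.09 μm/a
  chloride contribution → 49.69 μm/a
  ⇒ r_corr(carbon steel) = 69.78 μm/a
ISO 9223 Table 2 (carbon steel): 50 < 69.8 ≤ 80 μm/a ⇒ C4

C4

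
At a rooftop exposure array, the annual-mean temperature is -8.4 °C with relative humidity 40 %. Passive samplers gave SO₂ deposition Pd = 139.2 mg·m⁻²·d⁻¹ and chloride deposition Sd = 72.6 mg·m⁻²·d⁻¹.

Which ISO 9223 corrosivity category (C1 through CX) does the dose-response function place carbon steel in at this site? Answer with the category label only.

C2

carbon steel: T≤10 °C ⇒ hinge +0.150·(-8.4−10) = -2.7600
  SO₂ term: 1.77·139.2^0.52·exp(0.02·40-2.7600) = 3.247
  Cl⁻ term: 0.102·72.6^0.62·exp(0.033·40+0.04·-8.4) = 3.888
  sum: 3.247 + 3.888 → r_corr = 7.135 μm/a
Category bounds: 1.3…25 μm/a bracket r_corr ⇒ C2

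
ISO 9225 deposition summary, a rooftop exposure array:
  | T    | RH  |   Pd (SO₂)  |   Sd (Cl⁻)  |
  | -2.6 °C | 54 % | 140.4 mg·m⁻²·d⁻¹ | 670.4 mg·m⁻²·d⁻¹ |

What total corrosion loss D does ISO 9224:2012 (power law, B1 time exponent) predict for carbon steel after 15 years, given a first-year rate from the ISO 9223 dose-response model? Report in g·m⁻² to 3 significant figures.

carbon steel: temperature factor f = +0.150·(-12.6) = -1.8900
  SO₂ term: 1.77·140.4^0.52·exp(0.02·54-1.8900) = 10.3
  Cl⁻ term: 0.102·670.4^0.62·exp(0.033·54+0.04·-2.6) = 30.88
  sum: 10.3 + 30.88 → r_corr = 41.18 μm/a
ISO 9224: D(t) = r_corr · t^b with b = 0.523 (carbon steel, B1)
  D(15) = 41.18 × 15^0.523 = 41.18 × 4.122 = 169.7 μm
  Mass loss = 169.7 μm × 7.85 g/cm³ = 1332 g·m⁻²

D(15) = 1.33e+03 g·m⁻²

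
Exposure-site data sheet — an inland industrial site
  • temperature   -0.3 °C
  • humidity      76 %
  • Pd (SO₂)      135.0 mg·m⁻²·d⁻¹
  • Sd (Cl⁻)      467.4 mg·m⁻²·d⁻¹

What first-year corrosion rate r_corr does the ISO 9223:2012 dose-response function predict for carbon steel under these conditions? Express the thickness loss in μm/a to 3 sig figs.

carbon steel: T≤10 °C ⇒ hinge +0.150·(-0.3−10) = -1.5450
  Pd branch = 1.77·Pd^0.52·e^(0.02·RH+f) = 22.13 μm/a
  Sd branch = 0.102·Sd^0.62·e^(0.033·RH+0.04·T) = 55.95 μm/a
  sum: 22.13 + 55.95 → r_corr = 78.08 μm/a

r_corr = 78.1 μm/a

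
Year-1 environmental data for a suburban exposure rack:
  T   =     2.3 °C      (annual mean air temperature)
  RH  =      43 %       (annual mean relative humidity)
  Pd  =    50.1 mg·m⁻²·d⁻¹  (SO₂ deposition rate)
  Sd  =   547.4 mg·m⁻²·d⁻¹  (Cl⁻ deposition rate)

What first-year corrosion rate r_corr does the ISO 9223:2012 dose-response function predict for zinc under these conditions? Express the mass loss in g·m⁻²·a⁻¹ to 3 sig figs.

r_corr = 10.6 g·m⁻²·a⁻¹

zinc: T≤10 °C ⇒ hinge +0.038·(2.3−10) = -0.2926
  Pd branch = 0.0129·Pd^0.44·e^(0.046·RH+f) = 0.3895 μm/a
  Cl⁻ term: 0.0175·547.4^0.57·exp(0.008·43+0.085·2.3) = 1.092
  r_corr = 0.3895 + 1.092 = 1.481 μm/a
Convert to mass loss: 1.481 μm/a × 7.14 g/cm³ = 10.58 g·m⁻²·a⁻¹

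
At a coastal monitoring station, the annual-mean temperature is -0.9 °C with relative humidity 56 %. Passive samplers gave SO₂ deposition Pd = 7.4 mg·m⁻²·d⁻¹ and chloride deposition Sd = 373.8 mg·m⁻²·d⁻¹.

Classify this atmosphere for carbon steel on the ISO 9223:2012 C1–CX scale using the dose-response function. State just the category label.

C3

carbon steel: temperature factor f = +0.150·(-10.9) = -1.6350
  SO₂ term: 1.77·7.4^0.52·exp(0.02·56-1.6350) = 2.994
  Cl⁻ term: 0.102·373.8^0.62·exp(0.033·56+0.04·-0.9) = 24.58
  r_corr = 2.994 + 24.58 = 27.57 μm/a
Category bounds: 25…50 μm/a bracket r_corr ⇒ C3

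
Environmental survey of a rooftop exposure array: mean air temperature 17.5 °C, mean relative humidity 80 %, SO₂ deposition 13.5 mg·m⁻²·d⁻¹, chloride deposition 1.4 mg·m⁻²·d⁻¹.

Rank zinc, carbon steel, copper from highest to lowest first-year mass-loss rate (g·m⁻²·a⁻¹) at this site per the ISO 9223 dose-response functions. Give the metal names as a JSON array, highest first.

zinc: T>10 °C ⇒ hinge -0.071·(17.5−10) = -0.5325
  SO₂ term: 0.0129·13.5^0.44·exp(0.046·80-0.5325) = 0.9438
  Cl⁻ term: 0.0175·1.4^0.57·exp(0.008·80+0.085·17.5) = 0.1779
  r_corr = 0.9438 + 0.1779 = 1.122 μm/a
  mass loss = 1.122 μm/a × 7.14 g/cm³ = 8.009 g·m⁻²·a⁻¹
carbon steel: T>10 °C ⇒ hinge -0.054·(17.5−10) = -0.4050
  SO₂ term: 1.77·13.5^0.52·exp(0.02·80-0.4050) = 22.63
  Cl⁻ term: 0.102·1.4^0.62·exp(0.033·80+0.04·17.5) = 3.546
  r_corr = 22.63 + 3.546 = 26.18 μm/a
  mass loss = 26.18 μm/a × 7.85 g/cm³ = 205.5 g·m⁻²·a⁻¹
copper: T>10 °C ⇒ hinge -0.080·(17.5−10) = -0.6000
  SO₂ term: 0.0053·13.5^0.26·exp(0.059·80-0.6000) = 0.6419
  Cl⁻ term: 0.01025·1.4^0.27·exp(0.036·80+0.049·17.5) = 0.4714
  r_corr = 0.6419 + 0.4714 = 1.113 μm/a
  mass loss = 1.113 μm/a × 8.96 g/cm³ = 9.975 g·m⁻²·a⁻¹
Ordering by g·m⁻²·a⁻¹: carbon steel (205) > copper (9.97) > zinc (8.01)

["carbon steel", "copper", "zinc"]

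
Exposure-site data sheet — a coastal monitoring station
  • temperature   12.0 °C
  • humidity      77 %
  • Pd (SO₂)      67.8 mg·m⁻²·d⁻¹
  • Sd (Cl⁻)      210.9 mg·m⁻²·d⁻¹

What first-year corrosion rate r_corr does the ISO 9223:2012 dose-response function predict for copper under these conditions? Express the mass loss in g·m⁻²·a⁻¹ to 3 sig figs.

copper: temperature factor f = -0.080·(2.0) = -0.1600
  Pd branch = 0.0053·Pd^0.26·e^(0.059·RH+f) = 1.27 μm/a
  Cl⁻ term: 0.01025·210.9^0.27·exp(0.036·77+0.049·12.0) = 1.252
  sum: 1.27 + 1.252 → r_corr = 2.522 μm/a
Convert to mass loss: 2.522 μm/a × 8.96 g/cm³ = 22.6 g·m⁻²·a⁻¹

r_corr = 22.6 g·m⁻²·a⁻¹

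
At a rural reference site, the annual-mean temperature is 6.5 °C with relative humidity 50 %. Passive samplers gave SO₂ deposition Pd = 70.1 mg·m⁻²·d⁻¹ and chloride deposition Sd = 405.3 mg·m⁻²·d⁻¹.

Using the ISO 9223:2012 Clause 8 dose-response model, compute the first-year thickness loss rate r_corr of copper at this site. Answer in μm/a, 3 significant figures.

r_corr = 0.628 μm/a

copper: T≤10 °C ⇒ hinge +0.126·(6.5−10) = -0.4410
  SO₂ term: 0.0053·70.1^0.26·exp(0.059·50-0.4410) = 0.1967
  Sd branch = 0.01025·Sd^0.27·e^(0.036·RH+0.049·T) = 0.4314 μm/a
  r_corr = 0.1967 + 0.4314 = 0.6281 μm/a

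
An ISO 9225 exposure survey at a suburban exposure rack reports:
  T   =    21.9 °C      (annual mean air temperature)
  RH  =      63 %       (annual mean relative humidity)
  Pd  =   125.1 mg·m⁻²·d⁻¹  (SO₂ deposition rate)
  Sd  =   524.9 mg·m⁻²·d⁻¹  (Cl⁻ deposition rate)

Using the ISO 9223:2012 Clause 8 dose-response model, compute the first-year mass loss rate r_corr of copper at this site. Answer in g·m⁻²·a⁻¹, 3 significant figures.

r_corr = 16.7 g·m⁻²·a⁻¹

copper: f(T) = -0.080·(T−10) [T>10 °C] = -0.9520
  sulphur-dioxide contribution → 0.2954 μm/a
  chloride contribution → 1.571 μm/a
  ⇒ r_corr(copper) = 1.866 μm/a
Convert to mass loss: 1.866 μm/a × 8.96 g/cm³ = 16.72 g·m⁻²·a⁻¹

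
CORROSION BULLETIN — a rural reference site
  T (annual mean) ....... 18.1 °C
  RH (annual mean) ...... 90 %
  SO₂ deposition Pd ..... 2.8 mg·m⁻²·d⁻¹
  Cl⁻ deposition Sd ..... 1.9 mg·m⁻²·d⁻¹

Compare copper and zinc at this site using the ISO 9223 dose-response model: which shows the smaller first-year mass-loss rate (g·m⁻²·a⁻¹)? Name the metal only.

copper: T>10 °C ⇒ hinge -0.080·(18.1−10) = -0.6480
  sulphur-dioxide contribution → 0.7332 μm/a
  chloride contribution → 0.7556 μm/a
  total first-year rate 1.489 μm/a
  mass loss = 1.489 μm/a × 8.96 g/cm³ = 13.34 g·m⁻²·a⁻¹
zinc: T>10 °C ⇒ hinge -0.071·(18.1−10) = -0.5751
  sulphur-dioxide contribution → 0.7171 μm/a
  chloride contribution → 0.2414 μm/a
  total first-year rate 0.9585 μm/a
  mass loss = 0.9585 μm/a × 7.14 g/cm³ = 6.844 g·m⁻²·a⁻¹
Ordering by g·m⁻²·a⁻¹: copper (13.3) > zinc (6.84)

zinc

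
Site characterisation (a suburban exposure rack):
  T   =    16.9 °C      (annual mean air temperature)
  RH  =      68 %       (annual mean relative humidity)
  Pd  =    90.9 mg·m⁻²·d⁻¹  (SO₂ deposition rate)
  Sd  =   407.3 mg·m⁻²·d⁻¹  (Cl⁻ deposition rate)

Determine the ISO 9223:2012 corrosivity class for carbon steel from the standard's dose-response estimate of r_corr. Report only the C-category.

C5

carbon steel: T>10 °C ⇒ hinge -0.054·(16.9−10) = -0.3726
  Pd branch = 1.77·Pd^0.52·e^(0.02·RH+f) = 49.57 μm/a
  Cl⁻ term: 0.102·407.3^0.62·exp(0.033·68+0.04·16.9) = 78.5
  sum: 49.57 + 78.5 → r_corr = 128.1 μm/a
128 μm/a falls in (80, 200] for carbon steel → category C5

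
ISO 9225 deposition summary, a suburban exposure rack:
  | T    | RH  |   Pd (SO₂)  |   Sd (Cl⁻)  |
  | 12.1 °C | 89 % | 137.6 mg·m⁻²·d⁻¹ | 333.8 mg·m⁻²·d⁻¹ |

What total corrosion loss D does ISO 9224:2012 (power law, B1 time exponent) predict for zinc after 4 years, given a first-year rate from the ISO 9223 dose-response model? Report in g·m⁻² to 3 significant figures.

D(4) = 189 g·m⁻²

zinc: f(T) = -0.071·(T−10) [T>10 °C] = -0.1491
  sulphur-dioxide contribution → 5.819 μm/a
  chloride contribution → 2.737 μm/a
  ⇒ r_corr(zinc) = 8.556 μm/a
Long-term exponent b (ISO 9224 Table 2, B1) = 0.813
  D(4) = 8.556 × 4^0.813 = 8.556 × 3.087 = 26.41 μm
  Mass loss = 26.41 μm × 7.14 g/cm³ = 188.6 g·m⁻²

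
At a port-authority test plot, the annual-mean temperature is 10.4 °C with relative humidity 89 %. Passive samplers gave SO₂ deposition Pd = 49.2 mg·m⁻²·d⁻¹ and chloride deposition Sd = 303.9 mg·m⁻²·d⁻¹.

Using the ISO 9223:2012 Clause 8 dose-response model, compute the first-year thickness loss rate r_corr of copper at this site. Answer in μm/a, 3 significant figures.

r_corr = 4.66 μm/a

copper: temperature factor f = -0.080·(0.4) = -0.0320
  SO₂ term: 0.0053·49.2^0.26·exp(0.059·89-0.0320) = 2.696
  Cl⁻ term: 0.01025·303.9^0.27·exp(0.036·89+0.049·10.4) = 1.967
  r_corr = 2.696 + 1.967 = 4.664 μm/a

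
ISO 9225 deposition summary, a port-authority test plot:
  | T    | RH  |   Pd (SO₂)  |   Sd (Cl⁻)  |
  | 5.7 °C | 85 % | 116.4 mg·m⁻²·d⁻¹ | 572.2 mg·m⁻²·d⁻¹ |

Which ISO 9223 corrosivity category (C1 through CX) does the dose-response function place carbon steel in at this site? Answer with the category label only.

carbon steel: T≤10 °C ⇒ hinge +0.150·(5.7−10) = -0.6450
  sulphur-dioxide contribution → 60.32 μm/a
  chloride contribution → 108.5 μm/a
  total first-year rate 168.8 μm/a
ISO 9223 Table 2 (carbon steel): 80 < 169 ≤ 200 μm/a ⇒ C5

C5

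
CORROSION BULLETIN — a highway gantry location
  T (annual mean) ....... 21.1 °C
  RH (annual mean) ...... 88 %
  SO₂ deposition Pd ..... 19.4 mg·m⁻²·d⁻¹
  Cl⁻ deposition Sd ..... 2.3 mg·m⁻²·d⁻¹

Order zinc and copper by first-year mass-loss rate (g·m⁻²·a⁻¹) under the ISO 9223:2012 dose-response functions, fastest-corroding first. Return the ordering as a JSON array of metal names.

zinc: f(T) = -0.071·(T−10) [T>10 °C] = -0.7881
  SO₂ term: 0.0129·19.4^0.44·exp(0.046·88-0.7881) = 1.239
  Sd branch = 0.0175·Sd^0.57·e^(0.008·RH+0.085·T) = 0.3419 μm/a
  sum: 1.239 + 0.3419 → r_corr = 1.581 μm/a
  mass loss = 1.581 μm/a × 7.14 g/cm³ = 11.29 g·m⁻²·a⁻¹
copper: f(T) = -0.080·(T−10) [T>10 °C] = -0.8880
  Pd branch = 0.0053·Pd^0.26·e^(0.059·RH+f) = 0.8478 μm/a
  Sd branch = 0.01025·Sd^0.27·e^(0.036·RH+0.049·T) = 0.8575 μm/a
  r_corr = 0.8478 + 0.8575 = 1.705 μm/a
  mass loss = 1.705 μm/a × 8.96 g/cm³ = 15.28 g·m⁻²·a⁻¹
Ordering by g·m⁻²·a⁻¹: copper (15.3) > zinc (11.3)

["copper", "zinc"]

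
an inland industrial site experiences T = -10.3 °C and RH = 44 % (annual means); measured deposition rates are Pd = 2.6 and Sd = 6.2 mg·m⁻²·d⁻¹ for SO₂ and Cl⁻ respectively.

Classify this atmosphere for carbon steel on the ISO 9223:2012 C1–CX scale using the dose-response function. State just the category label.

carbon steel: f(T) = +0.150·(T−10) [T≤10 °C] = -3.0450
  Pd branch = 1.77·Pd^0.52·e^(0.02·RH+f) = 0.3338 μm/a
  Sd branch = 0.102·Sd^0.62·e^(0.033·RH+0.04·T) = 0.8944 μm/a
  sum: 0.3338 + 0.8944 → r_corr = 1.228 μm/a
ISO 9223 Table 2 (carbon steel): 0 < 1.23 ≤ 1.3 μm/a ⇒ C1

C1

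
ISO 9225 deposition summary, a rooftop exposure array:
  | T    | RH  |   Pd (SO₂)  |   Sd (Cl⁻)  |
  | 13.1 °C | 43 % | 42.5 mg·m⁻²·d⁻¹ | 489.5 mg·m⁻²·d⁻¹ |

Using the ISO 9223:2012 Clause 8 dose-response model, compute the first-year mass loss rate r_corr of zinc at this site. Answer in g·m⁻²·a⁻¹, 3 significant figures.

zinc: T>10 °C ⇒ hinge -0.071·(13.1−10) = -0.2201
  sulphur-dioxide contribution → 0.3895 μm/a
  chloride contribution → 2.566 μm/a
  total first-year rate 2.955 μm/a
Convert to mass loss: 2.955 μm/a × 7.14 g/cm³ = 21.1 g·m⁻²·a⁻¹

r_corr = 21.1 g·m⁻²·a⁻¹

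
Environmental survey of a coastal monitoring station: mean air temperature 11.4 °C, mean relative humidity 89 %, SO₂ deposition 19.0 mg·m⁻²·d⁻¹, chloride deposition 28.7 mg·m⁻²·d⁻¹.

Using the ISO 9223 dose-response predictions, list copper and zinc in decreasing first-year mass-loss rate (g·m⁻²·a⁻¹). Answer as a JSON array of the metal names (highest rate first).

copper: f(T) = -0.080·(T−10) [T>10 °C] = -0.1120
  SO₂ term: 0.0053·19.0^0.26·exp(0.059·89-0.1120) = 1.944
  Sd branch = 0.01025·Sd^0.27·e^(0.036·RH+0.049·T) = 1.093 μm/a
  sum: 1.944 + 1.093 → r_corr = 3.036 μm/a
  mass loss = 3.036 μm/a × 8.96 g/cm³ = 27.2 g·m⁻²·a⁻¹
zinc: f(T) = -0.071·(T−10) [T>10 °C] = -0.0994
  SO₂ term: 0.0129·19.0^0.44·exp(0.046·89-0.0994) = 2.559
  Cl⁻ term: 0.0175·28.7^0.57·exp(0.008·89+0.085·11.4) = 0.6369
  sum: 2.559 + 0.6369 → r_corr = 3.196 μm/a
  mass loss = 3.196 μm/a × 7.14 g/cm³ = 22.82 g·m⁻²·a⁻¹
Ordering by g·m⁻²·a⁻¹: copper (27.2) > zinc (22.8)

["copper", "zinc"]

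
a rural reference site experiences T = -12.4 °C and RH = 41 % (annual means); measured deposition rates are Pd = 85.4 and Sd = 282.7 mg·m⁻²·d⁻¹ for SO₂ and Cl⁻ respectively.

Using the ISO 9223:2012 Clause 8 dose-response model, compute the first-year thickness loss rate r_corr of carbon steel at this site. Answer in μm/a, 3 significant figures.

carbon steel: temperature factor f = +0.150·(-22.4) = -3.3600
  SO₂ term: 1.77·85.4^0.52·exp(0.02·41-3.3600) = 1.41
  Sd branch = 0.102·Sd^0.62·e^(0.033·RH+0.04·T) = 7.954 μm/a
  sum: 1.41 + 7.954 → r_corr = 9.365 μm/a

r_corr = 9.36 μm/a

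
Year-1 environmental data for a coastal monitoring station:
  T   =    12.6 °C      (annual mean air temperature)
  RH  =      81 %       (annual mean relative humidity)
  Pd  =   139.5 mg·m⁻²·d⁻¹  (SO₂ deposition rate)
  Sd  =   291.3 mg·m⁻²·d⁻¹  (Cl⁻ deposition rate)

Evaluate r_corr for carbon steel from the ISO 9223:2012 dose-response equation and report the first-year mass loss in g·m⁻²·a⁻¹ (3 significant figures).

r_corr = 1.44e+03 g·m⁻²·a⁻¹

carbon steel: f(T) = -0.054·(T−10) [T>10 °C] = -0.1404
  sulphur-dioxide contribution → 101.3 μm/a
  chloride contribution → 82.46 μm/a
  total first-year rate 183.8 μm/a
Convert to mass loss: 183.8 μm/a × 7.85 g/cm³ = 1443 g·m⁻²·a⁻¹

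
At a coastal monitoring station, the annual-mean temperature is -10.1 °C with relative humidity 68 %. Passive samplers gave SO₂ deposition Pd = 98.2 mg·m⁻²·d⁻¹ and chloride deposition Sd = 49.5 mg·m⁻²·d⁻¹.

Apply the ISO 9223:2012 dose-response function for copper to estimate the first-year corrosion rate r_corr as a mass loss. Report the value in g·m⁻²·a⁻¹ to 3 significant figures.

copper: T≤10 °C ⇒ hinge +0.126·(-10.1−10) = -2.5326
  Pd branch = 0.0053·Pd^0.26·e^(0.059·RH+f) = 0.07669 μm/a
  Sd branch = 0.01025·Sd^0.27·e^(0.036·RH+0.049·T) = 0.2072 μm/a
  sum: 0.07669 + 0.2072 → r_corr = 0.2839 μm/a
Convert to mass loss: 0.2839 μm/a × 8.96 g/cm³ = 2.544 g·m⁻²·a⁻¹

r_corr = 2.54 g·m⁻²·a⁻¹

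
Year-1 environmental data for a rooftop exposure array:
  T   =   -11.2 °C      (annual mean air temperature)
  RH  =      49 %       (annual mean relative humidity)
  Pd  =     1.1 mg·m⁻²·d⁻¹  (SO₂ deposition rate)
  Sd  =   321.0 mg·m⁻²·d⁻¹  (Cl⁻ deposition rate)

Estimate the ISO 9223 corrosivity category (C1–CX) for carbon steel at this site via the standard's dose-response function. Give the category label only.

carbon steel: f(T) = +0.150·(T−10) [T≤10 °C] = -3.1800
  sulphur-dioxide contribution → 0.2061 μm/a
  chloride contribution → 11.76 μm/a
  ⇒ r_corr(carbon steel) = 11.96 μm/a
12 μm/a falls in (1.3, 25] for carbon steel → category C2

C2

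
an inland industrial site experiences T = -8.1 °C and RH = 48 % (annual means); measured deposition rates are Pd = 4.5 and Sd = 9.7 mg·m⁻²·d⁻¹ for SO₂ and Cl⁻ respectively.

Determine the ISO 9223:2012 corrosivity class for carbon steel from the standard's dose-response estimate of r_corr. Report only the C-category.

C2

carbon steel: temperature factor f = +0.150·(-18.1) = -2.7150
  sulphur-dioxide contribution → 0.669 μm/a
  chloride contribution → 1.471 μm/a
  ⇒ r_corr(carbon steel) = 2.14 μm/a
2.14 μm/a falls in (1.3, 25] for carbon steel → category C2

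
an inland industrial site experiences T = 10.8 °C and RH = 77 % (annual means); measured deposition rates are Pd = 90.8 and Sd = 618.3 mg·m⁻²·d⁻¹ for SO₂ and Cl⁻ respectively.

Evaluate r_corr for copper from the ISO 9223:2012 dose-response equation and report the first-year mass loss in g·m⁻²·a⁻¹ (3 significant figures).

r_corr = 27.7 g·m⁻²·a⁻¹

copper: f(T) = -0.080·(T−10) [T>10 °C] = -0.0640
  sulphur-dioxide contribution → 1.509 μm/a
  chloride contribution → 1.578 μm/a
  ⇒ r_corr(copper) = 3.086 μm/a
Convert to mass loss: 3.086 μm/a × 8.96 g/cm³ = 27.65 g·m⁻²·a⁻¹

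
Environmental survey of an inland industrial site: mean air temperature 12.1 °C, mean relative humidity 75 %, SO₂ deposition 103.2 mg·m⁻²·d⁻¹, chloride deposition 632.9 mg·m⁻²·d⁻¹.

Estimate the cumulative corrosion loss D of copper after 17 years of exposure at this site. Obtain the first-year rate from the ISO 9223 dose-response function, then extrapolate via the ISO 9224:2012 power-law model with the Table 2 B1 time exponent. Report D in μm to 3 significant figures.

copper: T>10 °C ⇒ hinge -0.080·(12.1−10) = -0.1680
  Pd branch = 0.0053·Pd^0.26·e^(0.059·RH+f) = 1.249 μm/a
  Sd branch = 0.01025·Sd^0.27·e^(0.036·RH+0.049·T) = 1.575 μm/a
  sum: 1.249 + 1.575 → r_corr = 2.824 μm/a
Power-law: D(17) = r_corr · 17^0.667
  D(17) = 2.824 × 17^0.667 = 2.824 × 6.618 = 18.69 μm

D(17) = 18.7 μm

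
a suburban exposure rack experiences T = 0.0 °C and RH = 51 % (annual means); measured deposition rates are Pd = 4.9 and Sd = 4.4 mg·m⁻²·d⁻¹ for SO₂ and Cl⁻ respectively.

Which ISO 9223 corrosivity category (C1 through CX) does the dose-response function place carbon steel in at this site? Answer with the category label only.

C2

carbon steel: f(T) = +0.150·(T−10) [T≤10 °C] = -1.5000
  SO₂ term: 1.77·4.9^0.52·exp(0.02·51-1.5000) = 2.503
  Sd branch = 0.102·Sd^0.62·e^(0.033·RH+0.04·T) = 1.375 μm/a
  sum: 2.503 + 1.375 → r_corr = 3.878 μm/a
ISO 9223 Table 2 (carbon steel): 1.3 < 3.88 ≤ 25 μm/a ⇒ C2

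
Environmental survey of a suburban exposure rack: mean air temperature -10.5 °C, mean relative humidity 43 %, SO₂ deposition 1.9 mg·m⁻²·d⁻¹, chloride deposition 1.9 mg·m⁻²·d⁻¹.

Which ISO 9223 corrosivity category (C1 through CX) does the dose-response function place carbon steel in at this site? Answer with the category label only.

C1

carbon steel: f(T) = +0.150·(T−10) [T≤10 °C] = -3.0750
  Pd branch = 1.77·Pd^0.52·e^(0.02·RH+f) = 0.2698 μm/a
  Cl⁻ term: 0.102·1.9^0.62·exp(0.033·43+0.04·-10.5) = 0.4124
  sum: 0.2698 + 0.4124 → r_corr = 0.6821 μm/a
0.682 μm/a falls in (0, 1.3] for carbon steel → category C1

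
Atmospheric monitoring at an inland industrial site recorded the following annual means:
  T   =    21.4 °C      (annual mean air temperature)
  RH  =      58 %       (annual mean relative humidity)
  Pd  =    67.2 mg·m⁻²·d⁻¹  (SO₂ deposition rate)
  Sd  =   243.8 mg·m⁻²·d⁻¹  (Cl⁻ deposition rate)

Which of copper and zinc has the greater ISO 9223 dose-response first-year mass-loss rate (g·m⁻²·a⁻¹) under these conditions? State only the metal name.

zinc

copper: f(T) = -0.080·(T−10) [T>10 °C] = -0.9120
  sulphur-dioxide contribution → 0.1947 μm/a
  chloride contribution → 1.041 μm/a
  ⇒ r_corr(copper) = 1.236 μm/a
  mass loss = 1.236 μm/a × 8.96 g/cm³ = 11.07 g·m⁻²·a⁻¹
zinc: f(T) = -0.071·(T−10) [T>10 °C] = -0.8094
  sulphur-dioxide contribution → 0.527 μm/a
  chloride contribution → 3.937 μm/a
  ⇒ r_corr(zinc) = 4.464 μm/a
  mass loss = 4.464 μm/a × 7.14 g/cm³ = 31.87 g·m⁻²·a⁻¹
Ordering by g·m⁻²·a⁻¹: zinc (31.9) > copper (11.1)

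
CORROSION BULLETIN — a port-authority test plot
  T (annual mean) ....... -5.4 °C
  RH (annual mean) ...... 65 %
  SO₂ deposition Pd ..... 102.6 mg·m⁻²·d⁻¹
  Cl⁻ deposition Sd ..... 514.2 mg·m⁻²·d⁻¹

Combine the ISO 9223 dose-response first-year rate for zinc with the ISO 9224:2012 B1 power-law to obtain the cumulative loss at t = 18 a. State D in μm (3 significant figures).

zinc: temperature factor f = +0.038·(-15.4) = -0.5852
  sulphur-dioxide contribution → 1.096 μm/a
  chloride contribution → 0.6529 μm/a
  ⇒ r_corr(zinc) = 1.749 μm/a
Power-law: D(18) = r_corr · 18^0.813
  D(18) = 1.749 × 18^0.813 = 1.749 × 10.48 = 18.34 μm

D(18) = 18.3 μm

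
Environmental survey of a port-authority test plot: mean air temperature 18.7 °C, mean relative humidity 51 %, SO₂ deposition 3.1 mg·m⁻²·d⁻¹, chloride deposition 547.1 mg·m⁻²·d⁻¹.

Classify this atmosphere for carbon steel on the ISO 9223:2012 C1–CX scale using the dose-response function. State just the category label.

C4

carbon steel: f(T) = -0.054·(T−10) [T>10 °C] = -0.4698
  SO₂ term: 1.77·3.1^0.52·exp(0.02·51-0.4698) = 5.526
  Sd branch = 0.102·Sd^0.62·e^(0.033·RH+0.04·T) = 57.81 μm/a
  sum: 5.526 + 57.81 → r_corr = 63.33 μm/a
ISO 9223 Table 2 (carbon steel): 50 < 63.3 ≤ 80 μm/a ⇒ C4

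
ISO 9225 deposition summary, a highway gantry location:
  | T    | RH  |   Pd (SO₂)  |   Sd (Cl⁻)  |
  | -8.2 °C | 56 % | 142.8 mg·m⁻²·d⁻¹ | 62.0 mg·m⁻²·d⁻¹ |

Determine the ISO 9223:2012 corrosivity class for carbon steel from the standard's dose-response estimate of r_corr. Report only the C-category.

C2

carbon steel: temperature factor f = +0.150·(-18.2) = -2.7300
  Pd branch = 1.77·Pd^0.52·e^(0.02·RH+f) = 4.669 μm/a
  Sd branch = 0.102·Sd^0.62·e^(0.033·RH+0.04·T) = 6.026 μm/a
  sum: 4.669 + 6.026 → r_corr = 10.69 μm/a
10.7 μm/a falls in (1.3, 25] for carbon steel → category C2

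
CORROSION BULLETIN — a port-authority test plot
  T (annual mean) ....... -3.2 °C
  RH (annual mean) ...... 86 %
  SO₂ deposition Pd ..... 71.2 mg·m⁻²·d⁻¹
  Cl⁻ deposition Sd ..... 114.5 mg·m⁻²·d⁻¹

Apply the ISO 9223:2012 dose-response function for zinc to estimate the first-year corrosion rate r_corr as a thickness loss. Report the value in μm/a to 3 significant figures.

r_corr = 3.06 μm/a

zinc: T≤10 °C ⇒ hinge +0.038·(-3.2−10) = -0.5016
  Pd branch = 0.0129·Pd^0.44·e^(0.046·RH+f) = 2.666 μm/a
  Cl⁻ term: 0.0175·114.5^0.57·exp(0.008·86+0.085·-3.2) = 0.3956
  r_corr = 2.666 + 0.3956 = 3.062 μm/a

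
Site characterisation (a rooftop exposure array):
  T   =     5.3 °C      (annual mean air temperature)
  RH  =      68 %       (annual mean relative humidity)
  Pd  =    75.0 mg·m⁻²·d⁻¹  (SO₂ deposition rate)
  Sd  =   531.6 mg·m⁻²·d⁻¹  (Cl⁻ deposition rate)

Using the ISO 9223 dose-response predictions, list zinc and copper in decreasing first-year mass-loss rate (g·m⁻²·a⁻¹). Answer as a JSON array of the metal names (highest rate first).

["zinc", "copper"]

zinc: temperature factor f = +0.038·(-4.7) = -0.1786
  sulphur-dioxide contribution → 1.646 μm/a
  chloride contribution → 1.692 μm/a
  total first-year rate 3.339 μm/a
  mass loss = 3.339 μm/a × 7.14 g/cm³ = 23.84 g·m⁻²·a⁻¹
copper: T≤10 °C ⇒ hinge +0.126·(5.3−10) = -0.5922
  sulphur-dioxide contribution → 0.4977 μm/a
  chloride contribution → 0.8367 μm/a
  ⇒ r_corr(copper) = 1.334 μm/a
  mass loss = 1.334 μm/a × 8.96 g/cm³ = 11.96 g·m⁻²·a⁻¹
Ordering by g·m⁻²·a⁻¹: zinc (23.8) > copper (12)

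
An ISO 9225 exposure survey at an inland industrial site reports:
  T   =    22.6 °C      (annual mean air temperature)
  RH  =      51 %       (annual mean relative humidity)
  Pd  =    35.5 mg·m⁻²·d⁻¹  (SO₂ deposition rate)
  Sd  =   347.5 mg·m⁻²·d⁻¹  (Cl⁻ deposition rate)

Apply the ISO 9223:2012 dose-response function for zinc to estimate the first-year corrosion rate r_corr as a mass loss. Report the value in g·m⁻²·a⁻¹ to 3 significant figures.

zinc: temperature factor f = -0.071·(12.6) = -0.8946
  SO₂ term: 0.0129·35.5^0.44·exp(0.046·51-0.8946) = 0.2649
  Sd branch = 0.0175·Sd^0.57·e^(0.008·RH+0.085·T) = 5.045 μm/a
  r_corr = 0.2649 + 5.045 = 5.31 μm/a
Convert to mass loss: 5.31 μm/a × 7.14 g/cm³ = 37.91 g·m⁻²·a⁻¹

r_corr = 37.9 g·m⁻²·a⁻¹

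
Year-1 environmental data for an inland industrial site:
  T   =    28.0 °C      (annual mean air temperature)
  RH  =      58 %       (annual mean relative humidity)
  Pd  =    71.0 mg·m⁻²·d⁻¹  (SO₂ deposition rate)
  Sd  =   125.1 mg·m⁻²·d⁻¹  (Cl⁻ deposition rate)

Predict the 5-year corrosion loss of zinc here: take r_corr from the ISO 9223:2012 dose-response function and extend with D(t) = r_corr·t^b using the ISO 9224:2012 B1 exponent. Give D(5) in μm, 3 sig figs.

zinc: temperature factor f = -0.071·(18.0) = -1.2780
  Pd branch = 0.0129·Pd^0.44·e^(0.046·RH+f) = 0.3379 μm/a
  Sd branch = 0.0175·Sd^0.57·e^(0.008·RH+0.085·T) = 4.716 μm/a
  sum: 0.3379 + 4.716 → r_corr = 5.054 μm/a
Power-law: D(5) = r_corr · 5^0.813
  D(5) = 5.054 × 5^0.813 = 5.054 × 3.701 = 18.7 μm

D(5) = 18.7 μm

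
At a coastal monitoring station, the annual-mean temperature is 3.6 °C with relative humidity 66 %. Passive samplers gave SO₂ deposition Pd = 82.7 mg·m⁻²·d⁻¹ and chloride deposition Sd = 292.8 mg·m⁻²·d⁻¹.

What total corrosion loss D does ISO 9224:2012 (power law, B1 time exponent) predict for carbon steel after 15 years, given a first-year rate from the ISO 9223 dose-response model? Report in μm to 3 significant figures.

D(15) = 249 μm

carbon steel: temperature factor f = +0.150·(-6.4) = -0.9600
  SO₂ term: 1.77·82.7^0.52·exp(0.02·66-0.9600) = 25.2
  Sd branch = 0.102·Sd^0.62·e^(0.033·RH+0.04·T) = 35.18 μm/a
  r_corr = 25.2 + 35.18 = 60.38 μm/a
Long-term exponent b (ISO 9224 Table 2, B1) = 0.523
  D(15) = 60.38 × 15^0.523 = 60.38 × 4.122 = 248.9 μm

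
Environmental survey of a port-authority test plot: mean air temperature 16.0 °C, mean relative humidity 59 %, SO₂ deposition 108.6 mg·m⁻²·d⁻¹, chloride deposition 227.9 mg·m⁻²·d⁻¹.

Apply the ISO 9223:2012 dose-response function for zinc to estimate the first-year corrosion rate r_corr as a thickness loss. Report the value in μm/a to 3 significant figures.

zinc: f(T) = -0.071·(T−10) [T>10 °C] = -0.4260
  Pd branch = 0.0129·Pd^0.44·e^(0.046·RH+f) = 1 μm/a
  Sd branch = 0.0175·Sd^0.57·e^(0.008·RH+0.085·T) = 2.413 μm/a
  sum: 1 + 2.413 → r_corr = 3.413 μm/a

r_corr = 3.41 μm/a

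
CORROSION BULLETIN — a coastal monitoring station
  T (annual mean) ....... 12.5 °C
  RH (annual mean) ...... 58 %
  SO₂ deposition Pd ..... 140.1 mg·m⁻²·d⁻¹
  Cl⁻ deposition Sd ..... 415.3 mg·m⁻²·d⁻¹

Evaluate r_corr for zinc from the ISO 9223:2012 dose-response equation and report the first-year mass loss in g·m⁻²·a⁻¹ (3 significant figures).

r_corr = 27.7 g·m⁻²·a⁻¹

zinc: T>10 °C ⇒ hinge -0.071·(12.5−10) = -0.1775
  Pd branch = 0.0129·Pd^0.44·e^(0.046·RH+f) = 1.37 μm/a
  Sd branch = 0.0175·Sd^0.57·e^(0.008·RH+0.085·T) = 2.503 μm/a
  sum: 1.37 + 2.503 → r_corr = 3.873 μm/a
Convert to mass loss: 3.873 μm/a × 7.14 g/cm³ = 27.65 g·m⁻²·a⁻¹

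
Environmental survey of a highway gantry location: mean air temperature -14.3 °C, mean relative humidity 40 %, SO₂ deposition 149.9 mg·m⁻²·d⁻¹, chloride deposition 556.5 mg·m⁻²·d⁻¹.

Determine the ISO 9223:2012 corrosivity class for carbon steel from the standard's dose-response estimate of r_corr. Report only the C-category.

C2

carbon steel: T≤10 °C ⇒ hinge +0.150·(-14.3−10) = -3.6450
  sulphur-dioxide contribution → 1.393 μm/a
  chloride contribution → 10.86 μm/a
  total first-year rate 12.25 μm/a
Category bounds: 1.3…25 μm/a bracket r_corr ⇒ C2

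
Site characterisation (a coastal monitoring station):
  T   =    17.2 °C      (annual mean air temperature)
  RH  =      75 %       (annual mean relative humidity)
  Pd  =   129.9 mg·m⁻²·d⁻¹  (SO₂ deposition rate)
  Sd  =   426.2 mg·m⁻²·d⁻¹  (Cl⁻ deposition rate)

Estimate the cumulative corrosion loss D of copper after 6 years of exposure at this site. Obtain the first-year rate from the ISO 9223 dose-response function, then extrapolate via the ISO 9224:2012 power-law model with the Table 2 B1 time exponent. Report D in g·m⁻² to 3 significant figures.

copper: f(T) = -0.080·(T−10) [T>10 °C] = -0.5760
  SO₂ term: 0.0053·129.9^0.26·exp(0.059·75-0.5760) = 0.8819
  Sd branch = 0.01025·Sd^0.27·e^(0.036·RH+0.049·T) = 1.817 μm/a
  r_corr = 0.8819 + 1.817 = 2.699 μm/a
ISO 9224: D(t) = r_corr · t^b with b = 0.667 (copper, B1)
  D(6) = 2.699 × 6^0.667 = 2.699 × 3.304 = 8.917 μm
  Mass loss = 8.917 μm × 8.96 g/cm³ = 79.89 g·m⁻²

D(6) = 79.9 g·m⁻²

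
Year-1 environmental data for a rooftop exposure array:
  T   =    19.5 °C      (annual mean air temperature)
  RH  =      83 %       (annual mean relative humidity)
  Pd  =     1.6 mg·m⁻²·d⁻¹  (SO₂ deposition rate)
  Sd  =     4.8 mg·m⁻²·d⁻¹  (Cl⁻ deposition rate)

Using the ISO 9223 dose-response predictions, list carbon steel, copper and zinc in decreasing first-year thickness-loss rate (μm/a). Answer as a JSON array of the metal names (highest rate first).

carbon steel: f(T) = -0.054·(T−10) [T>10 °C] = -0.5130
  Pd branch = 1.77·Pd^0.52·e^(0.02·RH+f) = 7.116 μm/a
  Sd branch = 0.102·Sd^0.62·e^(0.033·RH+0.04·T) = 9.104 μm/a
  sum: 7.116 + 9.104 → r_corr = 16.22 μm/a
copper: T>10 °C ⇒ hinge -0.080·(19.5−10) = -0.7600
  Pd branch = 0.0053·Pd^0.26·e^(0.059·RH+f) = 0.375 μm/a
  Sd branch = 0.01025·Sd^0.27·e^(0.036·RH+0.049·T) = 0.8078 μm/a
  r_corr = 0.375 + 0.8078 = 1.183 μm/a
zinc: T>10 °C ⇒ hinge -0.071·(19.5−10) = -0.6745
  Pd branch = 0.0129·Pd^0.44·e^(0.046·RH+f) = 0.3678 μm/a
  Cl⁻ term: 0.0175·4.8^0.57·exp(0.008·83+0.085·19.5) = 0.4361
  sum: 0.3678 + 0.4361 → r_corr = 0.8039 μm/a
Ordering by μm/a: carbon steel (16.2) > copper (1.18) > zinc (0.804)

["carbon steel", "copper", "zinc"]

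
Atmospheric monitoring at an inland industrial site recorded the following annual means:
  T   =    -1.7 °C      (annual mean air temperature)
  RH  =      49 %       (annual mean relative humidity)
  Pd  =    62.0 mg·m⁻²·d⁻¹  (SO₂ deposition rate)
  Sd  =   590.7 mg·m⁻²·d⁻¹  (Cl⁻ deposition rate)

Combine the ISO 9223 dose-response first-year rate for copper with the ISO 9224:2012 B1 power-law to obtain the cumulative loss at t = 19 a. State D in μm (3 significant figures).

copper: T≤10 °C ⇒ hinge +0.126·(-1.7−10) = -1.4742
  sulphur-dioxide contribution → 0.06392 μm/a
  chloride contribution → 0.3083 μm/a
  ⇒ r_corr(copper) = 0.3722 μm/a
Power-law: D(19) = r_corr · 19^0.667
  D(19) = 0.3722 × 19^0.667 = 0.3722 × 7.127 = 2.653 μm

D(19) = 2.65 μm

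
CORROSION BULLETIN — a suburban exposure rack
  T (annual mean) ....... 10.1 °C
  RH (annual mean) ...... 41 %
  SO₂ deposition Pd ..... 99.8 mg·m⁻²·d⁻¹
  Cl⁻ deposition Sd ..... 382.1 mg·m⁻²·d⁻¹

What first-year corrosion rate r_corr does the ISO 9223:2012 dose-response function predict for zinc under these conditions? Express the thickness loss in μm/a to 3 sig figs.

zinc: f(T) = -0.071·(T−10) [T>10 °C] = -0.0071
  SO₂ term: 0.0129·99.8^0.44·exp(0.046·41-0.0071) = 0.64
  Sd branch = 0.0175·Sd^0.57·e^(0.008·RH+0.085·T) = 1.699 μm/a
  r_corr = 0.64 + 1.699 = 2.339 μm/a

r_corr = 2.34 μm/a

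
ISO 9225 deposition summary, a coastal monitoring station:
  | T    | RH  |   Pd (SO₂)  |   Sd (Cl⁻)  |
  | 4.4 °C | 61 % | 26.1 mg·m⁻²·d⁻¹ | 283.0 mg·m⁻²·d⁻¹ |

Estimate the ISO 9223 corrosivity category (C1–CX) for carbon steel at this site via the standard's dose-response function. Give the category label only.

C3

carbon steel: T≤10 °C ⇒ hinge +0.150·(4.4−10) = -0.8400
  sulphur-dioxide contribution → 14.11 μm/a
  chloride contribution → 30.16 μm/a
  ⇒ r_corr(carbon steel) = 44.27 μm/a
44.3 μm/a falls in (25, 50] for carbon steel → category C3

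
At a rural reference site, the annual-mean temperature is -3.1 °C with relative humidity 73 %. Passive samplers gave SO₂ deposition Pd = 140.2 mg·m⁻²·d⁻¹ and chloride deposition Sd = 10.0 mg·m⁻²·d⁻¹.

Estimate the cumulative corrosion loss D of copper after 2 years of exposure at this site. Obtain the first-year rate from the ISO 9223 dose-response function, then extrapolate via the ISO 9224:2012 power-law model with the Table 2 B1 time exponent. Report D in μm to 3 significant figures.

D(2) = 0.794 μm

copper: temperature factor f = +0.126·(-13.1) = -1.6506
  Pd branch = 0.0053·Pd^0.26·e^(0.059·RH+f) = 0.273 μm/a
  Sd branch = 0.01025·Sd^0.27·e^(0.036·RH+0.049·T) = 0.227 μm/a
  sum: 0.273 + 0.227 → r_corr = 0.5 μm/a
Long-term exponent b (ISO 9224 Table 2, B1) = 0.667
  D(2) = 0.5 × 2^0.667 = 0.5 × 1.588 = 0.7939 μm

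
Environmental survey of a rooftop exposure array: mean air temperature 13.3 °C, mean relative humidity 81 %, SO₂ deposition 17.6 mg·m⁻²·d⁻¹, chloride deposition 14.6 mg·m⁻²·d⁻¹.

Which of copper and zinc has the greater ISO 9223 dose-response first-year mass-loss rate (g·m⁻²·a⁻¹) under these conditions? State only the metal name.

copper

copper: T>10 °C ⇒ hinge -0.080·(13.3−10) = -0.2640
  sulphur-dioxide contribution → 1.021 μm/a
  chloride contribution → 0.7491 μm/a
  ⇒ r_corr(copper) = 1.77 μm/a
  mass loss = 1.77 μm/a × 8.96 g/cm³ = 15.86 g·m⁻²·a⁻¹
zinc: f(T) = -0.071·(T−10) [T>10 °C] = -0.2343
  sulphur-dioxide contribution → 1.496 μm/a
  chloride contribution → 0.4777 μm/a
  total first-year rate 1.974 μm/a
  mass loss = 1.974 μm/a × 7.14 g/cm³ = 14.09 g·m⁻²·a⁻¹
Ordering by g·m⁻²·a⁻¹: copper (15.9) > zinc (14.1)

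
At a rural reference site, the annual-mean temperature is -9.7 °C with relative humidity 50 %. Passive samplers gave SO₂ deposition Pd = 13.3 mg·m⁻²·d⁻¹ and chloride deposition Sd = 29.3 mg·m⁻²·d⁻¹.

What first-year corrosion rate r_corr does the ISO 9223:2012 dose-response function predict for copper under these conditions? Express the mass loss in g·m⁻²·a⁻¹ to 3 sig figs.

copper: f(T) = +0.126·(T−10) [T≤10 °C] = -2.4822
  sulphur-dioxide contribution → 0.01658 μm/a
  chloride contribution → 0.09596 μm/a
  total first-year rate 0.1125 μm/a
Convert to mass loss: 0.1125 μm/a × 8.96 g/cm³ = 1.008 g·m⁻²·a⁻¹

r_corr = 1.01 g·m⁻²·a⁻¹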